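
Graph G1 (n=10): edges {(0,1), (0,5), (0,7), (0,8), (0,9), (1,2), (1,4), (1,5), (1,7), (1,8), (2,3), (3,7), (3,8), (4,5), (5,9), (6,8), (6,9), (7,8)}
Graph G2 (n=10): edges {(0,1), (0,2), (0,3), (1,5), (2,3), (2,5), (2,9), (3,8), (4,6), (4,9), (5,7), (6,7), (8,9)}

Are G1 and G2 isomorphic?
No, not isomorphic

The graphs are NOT isomorphic.

Degrees in G1: deg(0)=5, deg(1)=6, deg(2)=2, deg(3)=3, deg(4)=2, deg(5)=4, deg(6)=2, deg(7)=4, deg(8)=5, deg(9)=3.
Sorted degree sequence of G1: [6, 5, 5, 4, 4, 3, 3, 2, 2, 2].
Degrees in G2: deg(0)=3, deg(1)=2, deg(2)=4, deg(3)=3, deg(4)=2, deg(5)=3, deg(6)=2, deg(7)=2, deg(8)=2, deg(9)=3.
Sorted degree sequence of G2: [4, 3, 3, 3, 3, 2, 2, 2, 2, 2].
The (sorted) degree sequence is an isomorphism invariant, so since G1 and G2 have different degree sequences they cannot be isomorphic.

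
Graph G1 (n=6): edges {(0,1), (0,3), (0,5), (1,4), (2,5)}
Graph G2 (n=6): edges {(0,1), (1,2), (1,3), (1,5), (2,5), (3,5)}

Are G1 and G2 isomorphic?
No, not isomorphic

The graphs are NOT isomorphic.

Degrees in G1: deg(0)=3, deg(1)=2, deg(2)=1, deg(3)=1, deg(4)=1, deg(5)=2.
Sorted degree sequence of G1: [3, 2, 2, 1, 1, 1].
Degrees in G2: deg(0)=1, deg(1)=4, deg(2)=2, deg(3)=2, deg(4)=0, deg(5)=3.
Sorted degree sequence of G2: [4, 3, 2, 2, 1, 0].
The (sorted) degree sequence is an isomorphism invariant, so since G1 and G2 have different degree sequences they cannot be isomorphic.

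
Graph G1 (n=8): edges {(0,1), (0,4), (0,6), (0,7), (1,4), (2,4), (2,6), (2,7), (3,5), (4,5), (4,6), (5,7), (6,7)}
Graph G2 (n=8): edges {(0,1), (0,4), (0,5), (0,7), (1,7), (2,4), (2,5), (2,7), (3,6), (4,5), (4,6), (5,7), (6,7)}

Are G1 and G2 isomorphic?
Yes, isomorphic

The graphs are isomorphic.
One valid mapping φ: V(G1) → V(G2): 0→0, 1→1, 2→2, 3→3, 4→7, 5→6, 6→5, 7→4

Verify φ preserves adjacency — for each edge of G1, its image is an edge of G2:
  (0,1) → (φ(0),φ(1)) = (0,1) ∈ E(G2) ✓
  (0,4) → (φ(0),φ(4)) = (0,7) ∈ E(G2) ✓
  (0,6) → (φ(0),φ(6)) = (0,5) ∈ E(G2) ✓
  (0,7) → (φ(0),φ(7)) = (0,4) ∈ E(G2) ✓
  (1,4) → (φ(1),φ(4)) = (1,7) ∈ E(G2) ✓
  (2,4) → (φ(2),φ(4)) = (2,7) ∈ E(G2) ✓
  (2,6) → (φ(2),φ(6)) = (2,5) ∈ E(G2) ✓
  (2,7) → (φ(2),φ(7)) = (2,4) ∈ E(G2) ✓
  (3,5) → (φ(3),φ(5)) = (3,6) ∈ E(G2) ✓
  (4,5) → (φ(4),φ(5)) = (6,7) ∈ E(G2) ✓
  (4,6) → (φ(4),φ(6)) = (5,7) ∈ E(G2) ✓
  (5,7) → (φ(5),φ(7)) = (4,6) ∈ E(G2) ✓
  (6,7) → (φ(6),φ(7)) = (4,5) ∈ E(G2) ✓
All 13 edges of G1 map to edges of G2, and |E(G1)| = |E(G2)| = 13, so φ is a bijection on edges as well as vertices. Hence G1 ≅ G2.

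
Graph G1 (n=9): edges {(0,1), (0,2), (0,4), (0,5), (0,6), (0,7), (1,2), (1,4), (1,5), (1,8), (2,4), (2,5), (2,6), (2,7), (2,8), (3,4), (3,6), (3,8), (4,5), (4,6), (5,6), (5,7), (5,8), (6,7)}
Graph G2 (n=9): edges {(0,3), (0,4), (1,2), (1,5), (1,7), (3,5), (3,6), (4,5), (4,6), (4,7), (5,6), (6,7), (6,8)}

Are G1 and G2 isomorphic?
No, not isomorphic

The graphs are NOT isomorphic.

Degrees in G1: deg(0)=6, deg(1)=5, deg(2)=7, deg(3)=3, deg(4)=6, deg(5)=7, deg(6)=6, deg(7)=4, deg(8)=4.
Sorted degree sequence of G1: [7, 7, 6, 6, 6, 5, 4, 4, 3].
Degrees in G2: deg(0)=2, deg(1)=3, deg(2)=1, deg(3)=3, deg(4)=4, deg(5)=4, deg(6)=5, deg(7)=3, deg(8)=1.
Sorted degree sequence of G2: [5, 4, 4, 3, 3, 3, 2, 1, 1].
The (sorted) degree sequence is an isomorphism invariant, so since G1 and G2 have different degree sequences they cannot be isomorphic.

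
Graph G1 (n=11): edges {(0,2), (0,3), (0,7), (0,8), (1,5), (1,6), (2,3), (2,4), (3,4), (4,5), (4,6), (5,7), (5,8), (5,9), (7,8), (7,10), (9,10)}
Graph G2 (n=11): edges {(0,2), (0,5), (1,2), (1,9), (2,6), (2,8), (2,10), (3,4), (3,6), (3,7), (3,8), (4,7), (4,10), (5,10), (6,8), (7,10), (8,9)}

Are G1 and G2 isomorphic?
Yes, isomorphic

The graphs are isomorphic.
One valid mapping φ: V(G1) → V(G2): 0→3, 1→0, 2→7, 3→4, 4→10, 5→2, 6→5, 7→8, 8→6, 9→1, 10→9

Verify φ preserves adjacency — for each edge of G1, its image is an edge of G2:
  (0,2) → (φ(0),φ(2)) = (3,7) ∈ E(G2) ✓
  (0,3) → (φ(0),φ(3)) = (3,4) ∈ E(G2) ✓
  (0,7) → (φ(0),φ(7)) = (3,8) ∈ E(G2) ✓
  (0,8) → (φ(0),φ(8)) = (3,6) ∈ E(G2) ✓
  (1,5) → (φ(1),φ(5)) = (0,2) ∈ E(G2) ✓
  (1,6) → (φ(1),φ(6)) = (0,5) ∈ E(G2) ✓
  (2,3) → (φ(2),φ(3)) = (4,7) ∈ E(G2) ✓
  (2,4) → (φ(2),φ(4)) = (7,10) ∈ E(G2) ✓
  (3,4) → (φ(3),φ(4)) = (4,10) ∈ E(G2) ✓
  (4,5) → (φ(4),φ(5)) = (2,10) ∈ E(G2) ✓
  (4,6) → (φ(4),φ(6)) = (5,10) ∈ E(G2) ✓
  (5,7) → (φ(5),φ(7)) = (2,8) ∈ E(G2) ✓
  (5,8) → (φ(5),φ(8)) = (2,6) ∈ E(G2) ✓
  (5,9) → (φ(5),φ(9)) = (1,2) ∈ E(G2) ✓
  (7,8) → (φ(7),φ(8)) = (6,8) ∈ E(G2) ✓
  (7,10) → (φ(7),φ(10)) = (8,9) ∈ E(G2) ✓
  (9,10) → (φ(9),φ(10)) = (1,9) ∈ E(G2) ✓
All 17 edges of G1 map to edges of G2, and |E(G1)| = |E(G2)| = 17, so φ is a bijection on edges as well as vertices. Hence G1 ≅ G2.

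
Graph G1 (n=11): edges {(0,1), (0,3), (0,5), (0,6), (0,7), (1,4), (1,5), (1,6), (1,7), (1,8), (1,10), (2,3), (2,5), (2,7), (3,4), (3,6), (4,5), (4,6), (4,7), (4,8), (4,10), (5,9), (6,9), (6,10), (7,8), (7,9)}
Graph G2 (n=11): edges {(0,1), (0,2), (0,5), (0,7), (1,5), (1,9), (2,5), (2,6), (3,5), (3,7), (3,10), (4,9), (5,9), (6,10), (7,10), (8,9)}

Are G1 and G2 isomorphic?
No, not isomorphic

The graphs are NOT isomorphic.

Counting triangles (3-cliques): G1 has 14, G2 has 4.
Triangle count is an isomorphism invariant, so differing triangle counts rule out isomorphism.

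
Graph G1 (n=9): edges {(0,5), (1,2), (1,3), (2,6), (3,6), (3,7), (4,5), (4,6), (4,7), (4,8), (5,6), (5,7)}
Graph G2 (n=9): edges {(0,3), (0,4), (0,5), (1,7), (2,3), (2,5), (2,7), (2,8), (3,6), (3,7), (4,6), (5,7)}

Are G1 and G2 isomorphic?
Yes, isomorphic

The graphs are isomorphic.
One valid mapping φ: V(G1) → V(G2): 0→1, 1→4, 2→6, 3→0, 4→2, 5→7, 6→3, 7→5, 8→8

Verify φ preserves adjacency — for each edge of G1, its image is an edge of G2:
  (0,5) → (φ(0),φ(5)) = (1,7) ∈ E(G2) ✓
  (1,2) → (φ(1),φ(2)) = (4,6) ∈ E(G2) ✓
  (1,3) → (φ(1),φ(3)) = (0,4) ∈ E(G2) ✓
  (2,6) → (φ(2),φ(6)) = (3,6) ∈ E(G2) ✓
  (3,6) → (φ(3),φ(6)) = (0,3) ∈ E(G2) ✓
  (3,7) → (φ(3),φ(7)) = (0,5) ∈ E(G2) ✓
  (4,5) → (φ(4),φ(5)) = (2,7) ∈ E(G2) ✓
  (4,6) → (φ(4),φ(6)) = (2,3) ∈ E(G2) ✓
  (4,7) → (φ(4),φ(7)) = (2,5) ∈ E(G2) ✓
  (4,8) → (φ(4),φ(8)) = (2,8) ∈ E(G2) ✓
  (5,6) → (φ(5),φ(6)) = (3,7) ∈ E(G2) ✓
  (5,7) → (φ(5),φ(7)) = (5,7) ∈ E(G2) ✓
All 12 edges of G1 map to edges of G2, and |E(G1)| = |E(G2)| = 12, so φ is a bijection on edges as well as vertices. Hence G1 ≅ G2.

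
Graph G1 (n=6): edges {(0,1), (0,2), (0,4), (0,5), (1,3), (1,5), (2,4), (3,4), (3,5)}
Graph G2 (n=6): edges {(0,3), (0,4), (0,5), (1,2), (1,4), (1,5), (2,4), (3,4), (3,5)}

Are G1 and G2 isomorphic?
Yes, isomorphic

The graphs are isomorphic.
One valid mapping φ: V(G1) → V(G2): 0→4, 1→3, 2→2, 3→5, 4→1, 5→0

Verify φ preserves adjacency — for each edge of G1, its image is an edge of G2:
  (0,1) → (φ(0),φ(1)) = (3,4) ∈ E(G2) ✓
  (0,2) → (φ(0),φ(2)) = (2,4) ∈ E(G2) ✓
  (0,4) → (φ(0),φ(4)) = (1,4) ∈ E(G2) ✓
  (0,5) → (φ(0),φ(5)) = (0,4) ∈ E(G2) ✓
  (1,3) → (φ(1),φ(3)) = (3,5) ∈ E(G2) ✓
  (1,5) → (φ(1),φ(5)) = (0,3) ∈ E(G2) ✓
  (2,4) → (φ(2),φ(4)) = (1,2) ∈ E(G2) ✓
  (3,4) → (φ(3),φ(4)) = (1,5) ∈ E(G2) ✓
  (3,5) → (φ(3),φ(5)) = (0,5) ∈ E(G2) ✓
All 9 edges of G1 map to edges of G2, and |E(G1)| = |E(G2)| = 9, so φ is a bijection on edges as well as vertices. Hence G1 ≅ G2.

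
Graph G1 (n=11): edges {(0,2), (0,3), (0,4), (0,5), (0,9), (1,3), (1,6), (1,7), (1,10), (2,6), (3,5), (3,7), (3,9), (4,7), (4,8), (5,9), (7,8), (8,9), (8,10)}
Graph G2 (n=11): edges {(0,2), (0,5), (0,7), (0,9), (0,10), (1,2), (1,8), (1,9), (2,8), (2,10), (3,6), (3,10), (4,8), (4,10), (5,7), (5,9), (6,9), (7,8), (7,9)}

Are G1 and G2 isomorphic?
Yes, isomorphic

The graphs are isomorphic.
One valid mapping φ: V(G1) → V(G2): 0→9, 1→10, 2→6, 3→0, 4→1, 5→5, 6→3, 7→2, 8→8, 9→7, 10→4

Verify φ preserves adjacency — for each edge of G1, its image is an edge of G2:
  (0,2) → (φ(0),φ(2)) = (6,9) ∈ E(G2) ✓
  (0,3) → (φ(0),φ(3)) = (0,9) ∈ E(G2) ✓
  (0,4) → (φ(0),φ(4)) = (1,9) ∈ E(G2) ✓
  (0,5) → (φ(0),φ(5)) = (5,9) ∈ E(G2) ✓
  (0,9) → (φ(0),φ(9)) = (7,9) ∈ E(G2) ✓
  (1,3) → (φ(1),φ(3)) = (0,10) ∈ E(G2) ✓
  (1,6) → (φ(1),φ(6)) = (3,10) ∈ E(G2) ✓
  (1,7) → (φ(1),φ(7)) = (2,10) ∈ E(G2) ✓
  (1,10) → (φ(1),φ(10)) = (4,10) ∈ E(G2) ✓
  (2,6) → (φ(2),φ(6)) = (3,6) ∈ E(G2) ✓
  (3,5) → (φ(3),φ(5)) = (0,5) ∈ E(G2) ✓
  (3,7) → (φ(3),φ(7)) = (0,2) ∈ E(G2) ✓
  (3,9) → (φ(3),φ(9)) = (0,7) ∈ E(G2) ✓
  (4,7) → (φ(4),φ(7)) = (1,2) ∈ E(G2) ✓
  (4,8) → (φ(4),φ(8)) = (1,8) ∈ E(G2) ✓
  (5,9) → (φ(5),φ(9)) = (5,7) ∈ E(G2) ✓
  (7,8) → (φ(7),φ(8)) = (2,8) ∈ E(G2) ✓
  (8,9) → (φ(8),φ(9)) = (7,8) ∈ E(G2) ✓
  (8,10) → (φ(8),φ(10)) = (4,8) ∈ E(G2) ✓
All 19 edges of G1 map to edges of G2, and |E(G1)| = |E(G2)| = 19, so φ is a bijection on edges as well as vertices. Hence G1 ≅ G2.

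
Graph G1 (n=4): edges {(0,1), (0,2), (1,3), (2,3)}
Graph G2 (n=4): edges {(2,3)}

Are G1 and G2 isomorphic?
No, not isomorphic

The graphs are NOT isomorphic.

Connected components of G1: 1 component(s) with vertex sets [[0, 1, 2, 3]], sizes [4].
Connected components of G2: 3 component(s) with vertex sets [[0], [1], [2, 3]], sizes [1, 1, 2].
The number of connected components (and the multiset of component sizes) is an isomorphism invariant — an isomorphism maps each component of G1 bijectively onto a component of G2. Since G1 has 1 component(s) and G2 has 3, they cannot be isomorphic.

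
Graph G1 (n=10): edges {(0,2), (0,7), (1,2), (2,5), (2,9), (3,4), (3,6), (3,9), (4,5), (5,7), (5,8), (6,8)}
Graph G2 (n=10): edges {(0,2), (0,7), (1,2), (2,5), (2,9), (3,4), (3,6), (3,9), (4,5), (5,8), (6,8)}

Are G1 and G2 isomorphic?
No, not isomorphic

The graphs are NOT isomorphic.

Counting edges: G1 has 12 edge(s); G2 has 11 edge(s).
Edge count is an isomorphism invariant (a bijection on vertices induces a bijection on edges), so differing edge counts rule out isomorphism.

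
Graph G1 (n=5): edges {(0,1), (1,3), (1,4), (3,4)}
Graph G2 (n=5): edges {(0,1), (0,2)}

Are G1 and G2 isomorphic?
No, not isomorphic

The graphs are NOT isomorphic.

Degrees in G1: deg(0)=1, deg(1)=3, deg(2)=0, deg(3)=2, deg(4)=2.
Sorted degree sequence of G1: [3, 2, 2, 1, 0].
Degrees in G2: deg(0)=2, deg(1)=1, deg(2)=1, deg(3)=0, deg(4)=0.
Sorted degree sequence of G2: [2, 1, 1, 0, 0].
The (sorted) degree sequence is an isomorphism invariant, so since G1 and G2 have different degree sequences they cannot be isomorphic.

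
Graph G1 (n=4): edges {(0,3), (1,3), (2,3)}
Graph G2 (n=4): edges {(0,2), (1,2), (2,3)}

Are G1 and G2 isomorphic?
Yes, isomorphic

The graphs are isomorphic.
One valid mapping φ: V(G1) → V(G2): 0→0, 1→3, 2→1, 3→2

Verify φ preserves adjacency — for each edge of G1, its image is an edge of G2:
  (0,3) → (φ(0),φ(3)) = (0,2) ∈ E(G2) ✓
  (1,3) → (φ(1),φ(3)) = (2,3) ∈ E(G2) ✓
  (2,3) → (φ(2),φ(3)) = (1,2) ∈ E(G2) ✓
All 3 edges of G1 map to edges of G2, and |E(G1)| = |E(G2)| = 3, so φ is a bijection on edges as well as vertices. Hence G1 ≅ G2.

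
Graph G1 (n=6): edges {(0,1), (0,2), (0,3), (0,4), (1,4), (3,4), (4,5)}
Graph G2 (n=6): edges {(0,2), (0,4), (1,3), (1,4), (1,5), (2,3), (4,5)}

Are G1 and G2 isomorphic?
No, not isomorphic

The graphs are NOT isomorphic.

Counting triangles (3-cliques): G1 has 2, G2 has 1.
Triangle count is an isomorphism invariant, so differing triangle counts rule out isomorphism.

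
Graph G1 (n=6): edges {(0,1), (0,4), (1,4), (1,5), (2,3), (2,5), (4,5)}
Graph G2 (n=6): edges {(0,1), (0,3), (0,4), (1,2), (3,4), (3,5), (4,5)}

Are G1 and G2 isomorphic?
Yes, isomorphic

The graphs are isomorphic.
One valid mapping φ: V(G1) → V(G2): 0→5, 1→4, 2→1, 3→2, 4→3, 5→0

Verify φ preserves adjacency — for each edge of G1, its image is an edge of G2:
  (0,1) → (φ(0),φ(1)) = (4,5) ∈ E(G2) ✓
  (0,4) → (φ(0),φ(4)) = (3,5) ∈ E(G2) ✓
  (1,4) → (φ(1),φ(4)) = (3,4) ∈ E(G2) ✓
  (1,5) → (φ(1),φ(5)) = (0,4) ∈ E(G2) ✓
  (2,3) → (φ(2),φ(3)) = (1,2) ∈ E(G2) ✓
  (2,5) → (φ(2),φ(5)) = (0,1) ∈ E(G2) ✓
  (4,5) → (φ(4),φ(5)) = (0,3) ∈ E(G2) ✓
All 7 edges of G1 map to edges of G2, and |E(G1)| = |E(G2)| = 7, so φ is a bijection on edges as well as vertices. Hence G1 ≅ G2.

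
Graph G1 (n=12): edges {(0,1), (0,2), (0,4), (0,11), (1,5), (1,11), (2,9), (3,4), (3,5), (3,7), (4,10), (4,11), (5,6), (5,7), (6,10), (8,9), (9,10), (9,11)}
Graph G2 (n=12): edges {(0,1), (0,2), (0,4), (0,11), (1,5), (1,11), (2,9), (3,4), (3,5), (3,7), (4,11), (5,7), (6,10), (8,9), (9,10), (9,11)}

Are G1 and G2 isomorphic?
No, not isomorphic

The graphs are NOT isomorphic.

Counting edges: G1 has 18 edge(s); G2 has 16 edge(s).
Edge count is an isomorphism invariant (a bijection on vertices induces a bijection on edges), so differing edge counts rule out isomorphism.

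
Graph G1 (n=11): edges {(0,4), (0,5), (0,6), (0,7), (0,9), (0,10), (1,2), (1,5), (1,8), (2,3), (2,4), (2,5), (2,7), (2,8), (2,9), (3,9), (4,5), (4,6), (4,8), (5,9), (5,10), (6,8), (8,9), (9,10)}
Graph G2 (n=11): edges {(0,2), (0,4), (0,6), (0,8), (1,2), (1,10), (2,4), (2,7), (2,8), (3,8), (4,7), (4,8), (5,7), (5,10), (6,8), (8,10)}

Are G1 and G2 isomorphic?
No, not isomorphic

The graphs are NOT isomorphic.

Counting triangles (3-cliques): G1 has 14, G2 has 6.
Triangle count is an isomorphism invariant, so differing triangle counts rule out isomorphism.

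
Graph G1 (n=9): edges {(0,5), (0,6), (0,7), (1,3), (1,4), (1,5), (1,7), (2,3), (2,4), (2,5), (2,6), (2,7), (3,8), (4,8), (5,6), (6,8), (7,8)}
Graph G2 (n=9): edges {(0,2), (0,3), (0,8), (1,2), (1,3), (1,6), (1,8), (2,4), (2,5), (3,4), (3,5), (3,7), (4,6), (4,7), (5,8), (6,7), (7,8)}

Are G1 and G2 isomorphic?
Yes, isomorphic

The graphs are isomorphic.
One valid mapping φ: V(G1) → V(G2): 0→6, 1→2, 2→3, 3→0, 4→5, 5→4, 6→7, 7→1, 8→8

Verify φ preserves adjacency — for each edge of G1, its image is an edge of G2:
  (0,5) → (φ(0),φ(5)) = (4,6) ∈ E(G2) ✓
  (0,6) → (φ(0),φ(6)) = (6,7) ∈ E(G2) ✓
  (0,7) → (φ(0),φ(7)) = (1,6) ∈ E(G2) ✓
  (1,3) → (φ(1),φ(3)) = (0,2) ∈ E(G2) ✓
  (1,4) → (φ(1),φ(4)) = (2,5) ∈ E(G2) ✓
  (1,5) → (φ(1),φ(5)) = (2,4) ∈ E(G2) ✓
  (1,7) → (φ(1),φ(7)) = (1,2) ∈ E(G2) ✓
  (2,3) → (φ(2),φ(3)) = (0,3) ∈ E(G2) ✓
  (2,4) → (φ(2),φ(4)) = (3,5) ∈ E(G2) ✓
  (2,5) → (φ(2),φ(5)) = (3,4) ∈ E(G2) ✓
  (2,6) → (φ(2),φ(6)) = (3,7) ∈ E(G2) ✓
  (2,7) → (φ(2),φ(7)) = (1,3) ∈ E(G2) ✓
  (3,8) → (φ(3),φ(8)) = (0,8) ∈ E(G2) ✓
  (4,8) → (φ(4),φ(8)) = (5,8) ∈ E(G2) ✓
  (5,6) → (φ(5),φ(6)) = (4,7) ∈ E(G2) ✓
  (6,8) → (φ(6),φ(8)) = (7,8) ∈ E(G2) ✓
  (7,8) → (φ(7),φ(8)) = (1,8) ∈ E(G2) ✓
All 17 edges of G1 map to edges of G2, and |E(G1)| = |E(G2)| = 17, so φ is a bijection on edges as well as vertices. Hence G1 ≅ G2.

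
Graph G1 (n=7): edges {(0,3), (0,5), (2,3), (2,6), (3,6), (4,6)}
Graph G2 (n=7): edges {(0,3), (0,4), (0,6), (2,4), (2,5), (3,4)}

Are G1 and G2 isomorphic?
Yes, isomorphic

The graphs are isomorphic.
One valid mapping φ: V(G1) → V(G2): 0→2, 1→1, 2→3, 3→4, 4→6, 5→5, 6→0

Verify φ preserves adjacency — for each edge of G1, its image is an edge of G2:
  (0,3) → (φ(0),φ(3)) = (2,4) ∈ E(G2) ✓
  (0,5) → (φ(0),φ(5)) = (2,5) ∈ E(G2) ✓
  (2,3) → (φ(2),φ(3)) = (3,4) ∈ E(G2) ✓
  (2,6) → (φ(2),φ(6)) = (0,3) ∈ E(G2) ✓
  (3,6) → (φ(3),φ(6)) = (0,4) ∈ E(G2) ✓
  (4,6) → (φ(4),φ(6)) = (0,6) ∈ E(G2) ✓
All 6 edges of G1 map to edges of G2, and |E(G1)| = |E(G2)| = 6, so φ is a bijection on edges as well as vertices. Hence G1 ≅ G2.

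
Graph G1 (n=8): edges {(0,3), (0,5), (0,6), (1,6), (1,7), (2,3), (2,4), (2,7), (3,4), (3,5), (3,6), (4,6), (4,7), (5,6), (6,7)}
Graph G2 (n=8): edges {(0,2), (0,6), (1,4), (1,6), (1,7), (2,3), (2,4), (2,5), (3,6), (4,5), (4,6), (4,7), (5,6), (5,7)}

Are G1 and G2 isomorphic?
No, not isomorphic

The graphs are NOT isomorphic.

Counting triangles (3-cliques): G1 has 9, G2 has 5.
Triangle count is an isomorphism invariant, so differing triangle counts rule out isomorphism.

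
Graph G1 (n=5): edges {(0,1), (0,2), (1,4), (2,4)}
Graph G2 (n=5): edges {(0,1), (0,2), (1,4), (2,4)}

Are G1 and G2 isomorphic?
Yes, isomorphic

The graphs are isomorphic.
One valid mapping φ: V(G1) → V(G2): 0→0, 1→1, 2→2, 3→3, 4→4

Verify φ preserves adjacency — for each edge of G1, its image is an edge of G2:
  (0,1) → (φ(0),φ(1)) = (0,1) ∈ E(G2) ✓
  (0,2) → (φ(0),φ(2)) = (0,2) ∈ E(G2) ✓
  (1,4) → (φ(1),φ(4)) = (1,4) ∈ E(G2) ✓
  (2,4) → (φ(2),φ(4)) = (2,4) ∈ E(G2) ✓
All 4 edges of G1 map to edges of G2, and |E(G1)| = |E(G2)| = 4, so φ is a bijection on edges as well as vertices. Hence G1 ≅ G2.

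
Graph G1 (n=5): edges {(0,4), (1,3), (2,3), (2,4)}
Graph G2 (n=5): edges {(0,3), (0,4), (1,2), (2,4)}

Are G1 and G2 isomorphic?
Yes, isomorphic

The graphs are isomorphic.
One valid mapping φ: V(G1) → V(G2): 0→3, 1→1, 2→4, 3→2, 4→0

Verify φ preserves adjacency — for each edge of G1, its image is an edge of G2:
  (0,4) → (φ(0),φ(4)) = (0,3) ∈ E(G2) ✓
  (1,3) → (φ(1),φ(3)) = (1,2) ∈ E(G2) ✓
  (2,3) → (φ(2),φ(3)) = (2,4) ∈ E(G2) ✓
  (2,4) → (φ(2),φ(4)) = (0,4) ∈ E(G2) ✓
All 4 edges of G1 map to edges of G2, and |E(G1)| = |E(G2)| = 4, so φ is a bijection on edges as well as vertices. Hence G1 ≅ G2.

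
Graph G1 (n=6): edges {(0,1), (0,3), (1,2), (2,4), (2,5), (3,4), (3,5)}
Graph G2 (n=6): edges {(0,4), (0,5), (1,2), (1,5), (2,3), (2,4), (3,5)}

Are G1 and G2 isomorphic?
Yes, isomorphic

The graphs are isomorphic.
One valid mapping φ: V(G1) → V(G2): 0→0, 1→4, 2→2, 3→5, 4→1, 5→3

Verify φ preserves adjacency — for each edge of G1, its image is an edge of G2:
  (0,1) → (φ(0),φ(1)) = (0,4) ∈ E(G2) ✓
  (0,3) → (φ(0),φ(3)) = (0,5) ∈ E(G2) ✓
  (1,2) → (φ(1),φ(2)) = (2,4) ∈ E(G2) ✓
  (2,4) → (φ(2),φ(4)) = (1,2) ∈ E(G2) ✓
  (2,5) → (φ(2),φ(5)) = (2,3) ∈ E(G2) ✓
  (3,4) → (φ(3),φ(4)) = (1,5) ∈ E(G2) ✓
  (3,5) → (φ(3),φ(5)) = (3,5) ∈ E(G2) ✓
All 7 edges of G1 map to edges of G2, and |E(G1)| = |E(G2)| = 7, so φ is a bijection on edges as well as vertices. Hence G1 ≅ G2.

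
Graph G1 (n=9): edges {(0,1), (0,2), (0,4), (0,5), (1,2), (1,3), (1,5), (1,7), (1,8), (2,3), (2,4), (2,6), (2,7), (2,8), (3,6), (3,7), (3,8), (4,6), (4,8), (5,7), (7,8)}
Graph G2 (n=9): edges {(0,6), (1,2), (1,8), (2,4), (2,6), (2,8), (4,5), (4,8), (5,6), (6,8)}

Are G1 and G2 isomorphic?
No, not isomorphic

The graphs are NOT isomorphic.

Connected components of G1: 1 component(s) with vertex sets [[0, 1, 2, 3, 4, 5, 6, 7, 8]], sizes [9].
Connected components of G2: 3 component(s) with vertex sets [[3], [7], [0, 1, 2, 4, 5, 6, 8]], sizes [1, 1, 7].
The number of connected components (and the multiset of component sizes) is an isomorphism invariant — an isomorphism maps each component of G1 bijectively onto a component of G2. Since G1 has 1 component(s) and G2 has 3, they cannot be isomorphic.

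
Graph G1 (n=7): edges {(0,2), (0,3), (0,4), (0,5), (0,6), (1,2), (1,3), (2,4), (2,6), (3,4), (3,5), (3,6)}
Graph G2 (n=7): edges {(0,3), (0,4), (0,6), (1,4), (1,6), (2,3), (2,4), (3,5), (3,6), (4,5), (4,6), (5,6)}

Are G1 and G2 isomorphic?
Yes, isomorphic

The graphs are isomorphic.
One valid mapping φ: V(G1) → V(G2): 0→6, 1→2, 2→3, 3→4, 4→5, 5→1, 6→0

Verify φ preserves adjacency — for each edge of G1, its image is an edge of G2:
  (0,2) → (φ(0),φ(2)) = (3,6) ∈ E(G2) ✓
  (0,3) → (φ(0),φ(3)) = (4,6) ∈ E(G2) ✓
  (0,4) → (φ(0),φ(4)) = (5,6) ∈ E(G2) ✓
  (0,5) → (φ(0),φ(5)) = (1,6) ∈ E(G2) ✓
  (0,6) → (φ(0),φ(6)) = (0,6) ∈ E(G2) ✓
  (1,2) → (φ(1),φ(2)) = (2,3) ∈ E(G2) ✓
  (1,3) → (φ(1),φ(3)) = (2,4) ∈ E(G2) ✓
  (2,4) → (φ(2),φ(4)) = (3,5) ∈ E(G2) ✓
  (2,6) → (φ(2),φ(6)) = (0,3) ∈ E(G2) ✓
  (3,4) → (φ(3),φ(4)) = (4,5) ∈ E(G2) ✓
  (3,5) → (φ(3),φ(5)) = (1,4) ∈ E(G2) ✓
  (3,6) → (φ(3),φ(6)) = (0,4) ∈ E(G2) ✓
All 12 edges of G1 map to edges of G2, and |E(G1)| = |E(G2)| = 12, so φ is a bijection on edges as well as vertices. Hence G1 ≅ G2.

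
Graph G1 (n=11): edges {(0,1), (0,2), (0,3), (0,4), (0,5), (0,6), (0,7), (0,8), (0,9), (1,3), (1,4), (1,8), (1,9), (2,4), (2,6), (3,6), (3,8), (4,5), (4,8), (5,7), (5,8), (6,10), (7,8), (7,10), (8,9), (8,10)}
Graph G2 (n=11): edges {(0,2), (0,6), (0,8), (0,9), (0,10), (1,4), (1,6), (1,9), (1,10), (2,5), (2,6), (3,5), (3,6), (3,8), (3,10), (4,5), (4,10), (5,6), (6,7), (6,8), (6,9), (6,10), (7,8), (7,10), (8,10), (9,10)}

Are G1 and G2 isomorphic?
Yes, isomorphic

The graphs are isomorphic.
One valid mapping φ: V(G1) → V(G2): 0→6, 1→8, 2→2, 3→3, 4→0, 5→9, 6→5, 7→1, 8→10, 9→7, 10→4

Verify φ preserves adjacency — for each edge of G1, its image is an edge of G2:
  (0,1) → (φ(0),φ(1)) = (6,8) ∈ E(G2) ✓
  (0,2) → (φ(0),φ(2)) = (2,6) ∈ E(G2) ✓
  (0,3) → (φ(0),φ(3)) = (3,6) ∈ E(G2) ✓
  (0,4) → (φ(0),φ(4)) = (0,6) ∈ E(G2) ✓
  (0,5) → (φ(0),φ(5)) = (6,9) ∈ E(G2) ✓
  (0,6) → (φ(0),φ(6)) = (5,6) ∈ E(G2) ✓
  (0,7) → (φ(0),φ(7)) = (1,6) ∈ E(G2) ✓
  (0,8) → (φ(0),φ(8)) = (6,10) ∈ E(G2) ✓
  (0,9) → (φ(0),φ(9)) = (6,7) ∈ E(G2) ✓
  (1,3) → (φ(1),φ(3)) = (3,8) ∈ E(G2) ✓
  (1,4) → (φ(1),φ(4)) = (0,8) ∈ E(G2) ✓
  (1,8) → (φ(1),φ(8)) = (8,10) ∈ E(G2) ✓
  (1,9) → (φ(1),φ(9)) = (7,8) ∈ E(G2) ✓
  (2,4) → (φ(2),φ(4)) = (0,2) ∈ E(G2) ✓
  (2,6) → (φ(2),φ(6)) = (2,5) ∈ E(G2) ✓
  (3,6) → (φ(3),φ(6)) = (3,5) ∈ E(G2) ✓
  (3,8) → (φ(3),φ(8)) = (3,10) ∈ E(G2) ✓
  (4,5) → (φ(4),φ(5)) = (0,9) ∈ E(G2) ✓
  (4,8) → (φ(4),φ(8)) = (0,10) ∈ E(G2) ✓
  (5,7) → (φ(5),φ(7)) = (1,9) ∈ E(G2) ✓
  (5,8) → (φ(5),φ(8)) = (9,10) ∈ E(G2) ✓
  (6,10) → (φ(6),φ(10)) = (4,5) ∈ E(G2) ✓
  (7,8) → (φ(7),φ(8)) = (1,10) ∈ E(G2) ✓
  (7,10) → (φ(7),φ(10)) = (1,4) ∈ E(G2) ✓
  (8,9) → (φ(8),φ(9)) = (7,10) ∈ E(G2) ✓
  (8,10) → (φ(8),φ(10)) = (4,10) ∈ E(G2) ✓
All 26 edges of G1 map to edges of G2, and |E(G1)| = |E(G2)| = 26, so φ is a bijection on edges as well as vertices. Hence G1 ≅ G2.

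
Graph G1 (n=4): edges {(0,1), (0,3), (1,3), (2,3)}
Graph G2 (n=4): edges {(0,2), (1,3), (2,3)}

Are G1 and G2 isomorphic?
No, not isomorphic

The graphs are NOT isomorphic.

Degrees in G1: deg(0)=2, deg(1)=2, deg(2)=1, deg(3)=3.
Sorted degree sequence of G1: [3, 2, 2, 1].
Degrees in G2: deg(0)=1, deg(1)=1, deg(2)=2, deg(3)=2.
Sorted degree sequence of G2: [2, 2, 1, 1].
The (sorted) degree sequence is an isomorphism invariant, so since G1 and G2 have different degree sequences they cannot be isomorphic.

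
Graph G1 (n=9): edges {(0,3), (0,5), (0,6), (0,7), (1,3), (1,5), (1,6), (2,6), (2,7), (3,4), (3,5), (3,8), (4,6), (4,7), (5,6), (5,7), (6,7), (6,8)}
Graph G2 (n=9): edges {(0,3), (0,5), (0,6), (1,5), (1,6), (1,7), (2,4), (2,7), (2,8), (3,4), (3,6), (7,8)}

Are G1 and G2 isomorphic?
No, not isomorphic

The graphs are NOT isomorphic.

Degrees in G1: deg(0)=4, deg(1)=3, deg(2)=2, deg(3)=5, deg(4)=3, deg(5)=5, deg(6)=7, deg(7)=5, deg(8)=2.
Sorted degree sequence of G1: [7, 5, 5, 5, 4, 3, 3, 2, 2].
Degrees in G2: deg(0)=3, deg(1)=3, deg(2)=3, deg(3)=3, deg(4)=2, deg(5)=2, deg(6)=3, deg(7)=3, deg(8)=2.
Sorted degree sequence of G2: [3, 3, 3, 3, 3, 3, 2, 2, 2].
The (sorted) degree sequence is an isomorphism invariant, so since G1 and G2 have different degree sequences they cannot be isomorphic.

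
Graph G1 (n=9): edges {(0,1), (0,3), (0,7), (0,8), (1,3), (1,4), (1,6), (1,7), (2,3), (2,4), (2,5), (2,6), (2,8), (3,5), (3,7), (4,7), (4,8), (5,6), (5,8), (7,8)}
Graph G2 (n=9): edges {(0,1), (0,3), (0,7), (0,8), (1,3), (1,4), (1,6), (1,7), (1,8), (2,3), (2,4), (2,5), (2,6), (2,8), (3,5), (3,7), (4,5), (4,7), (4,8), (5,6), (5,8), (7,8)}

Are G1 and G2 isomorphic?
No, not isomorphic

The graphs are NOT isomorphic.

Counting edges: G1 has 20 edge(s); G2 has 22 edge(s).
Edge count is an isomorphism invariant (a bijection on vertices induces a bijection on edges), so differing edge counts rule out isomorphism.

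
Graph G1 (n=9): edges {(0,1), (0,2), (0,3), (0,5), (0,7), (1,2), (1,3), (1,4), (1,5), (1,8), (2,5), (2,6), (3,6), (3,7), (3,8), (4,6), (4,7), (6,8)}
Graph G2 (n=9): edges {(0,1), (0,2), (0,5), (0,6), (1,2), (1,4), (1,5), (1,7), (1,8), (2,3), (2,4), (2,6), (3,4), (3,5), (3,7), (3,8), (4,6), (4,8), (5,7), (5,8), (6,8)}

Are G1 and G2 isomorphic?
No, not isomorphic

The graphs are NOT isomorphic.

Degrees in G1: deg(0)=5, deg(1)=6, deg(2)=4, deg(3)=5, deg(4)=3, deg(5)=3, deg(6)=4, deg(7)=3, deg(8)=3.
Sorted degree sequence of G1: [6, 5, 5, 4, 4, 3, 3, 3, 3].
Degrees in G2: deg(0)=4, deg(1)=6, deg(2)=5, deg(3)=5, deg(4)=5, deg(5)=5, deg(6)=4, deg(7)=3, deg(8)=5.
Sorted degree sequence of G2: [6, 5, 5, 5, 5, 5, 4, 4, 3].
The (sorted) degree sequence is an isomorphism invariant, so since G1 and G2 have different degree sequences they cannot be isomorphic.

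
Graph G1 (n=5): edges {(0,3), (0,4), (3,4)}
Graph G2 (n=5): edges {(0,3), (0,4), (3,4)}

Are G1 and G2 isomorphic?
Yes, isomorphic

The graphs are isomorphic.
One valid mapping φ: V(G1) → V(G2): 0→0, 1→2, 2→1, 3→3, 4→4

Verify φ preserves adjacency — for each edge of G1, its image is an edge of G2:
  (0,3) → (φ(0),φ(3)) = (0,3) ∈ E(G2) ✓
  (0,4) → (φ(0),φ(4)) = (0,4) ∈ E(G2) ✓
  (3,4) → (φ(3),φ(4)) = (3,4) ∈ E(G2) ✓
All 3 edges of G1 map to edges of G2, and |E(G1)| = |E(G2)| = 3, so φ is a bijection on edges as well as vertices. Hence G1 ≅ G2.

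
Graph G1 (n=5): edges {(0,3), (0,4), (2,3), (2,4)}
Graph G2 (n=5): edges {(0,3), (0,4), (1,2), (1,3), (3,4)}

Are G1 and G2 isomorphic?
No, not isomorphic

The graphs are NOT isomorphic.

Counting triangles (3-cliques): G1 has 0, G2 has 1.
Triangle count is an isomorphism invariant, so differing triangle counts rule out isomorphism.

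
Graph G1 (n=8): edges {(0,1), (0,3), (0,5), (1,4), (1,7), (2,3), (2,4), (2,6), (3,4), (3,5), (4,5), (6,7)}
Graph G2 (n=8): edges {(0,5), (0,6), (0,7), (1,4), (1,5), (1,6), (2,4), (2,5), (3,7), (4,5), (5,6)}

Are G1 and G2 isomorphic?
No, not isomorphic

The graphs are NOT isomorphic.

Degrees in G1: deg(0)=3, deg(1)=3, deg(2)=3, deg(3)=4, deg(4)=4, deg(5)=3, deg(6)=2, deg(7)=2.
Sorted degree sequence of G1: [4, 4, 3, 3, 3, 3, 2, 2].
Degrees in G2: deg(0)=3, deg(1)=3, deg(2)=2, deg(3)=1, deg(4)=3, deg(5)=5, deg(6)=3, deg(7)=2.
Sorted degree sequence of G2: [5, 3, 3, 3, 3, 2, 2, 1].
The (sorted) degree sequence is an isomorphism invariant, so since G1 and G2 have different degree sequences they cannot be isomorphic.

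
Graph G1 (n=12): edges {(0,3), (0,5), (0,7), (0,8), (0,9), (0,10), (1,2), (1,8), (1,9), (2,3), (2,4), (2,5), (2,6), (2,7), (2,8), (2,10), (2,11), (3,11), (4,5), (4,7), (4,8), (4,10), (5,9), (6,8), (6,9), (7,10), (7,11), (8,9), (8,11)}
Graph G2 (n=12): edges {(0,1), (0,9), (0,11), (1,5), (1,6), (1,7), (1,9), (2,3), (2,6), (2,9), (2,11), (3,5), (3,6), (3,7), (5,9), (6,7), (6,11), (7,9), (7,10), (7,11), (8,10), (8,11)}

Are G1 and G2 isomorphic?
No, not isomorphic

The graphs are NOT isomorphic.

Degrees in G1: deg(0)=6, deg(1)=3, deg(2)=9, deg(3)=3, deg(4)=5, deg(5)=4, deg(6)=3, deg(7)=5, deg(8)=7, deg(9)=5, deg(10)=4, deg(11)=4.
Sorted degree sequence of G1: [9, 7, 6, 5, 5, 5, 4, 4, 4, 3, 3, 3].
Degrees in G2: deg(0)=3, deg(1)=5, deg(2)=4, deg(3)=4, deg(4)=0, deg(5)=3, deg(6)=5, deg(7)=6, deg(8)=2, deg(9)=5, deg(10)=2, deg(11)=5.
Sorted degree sequence of G2: [6, 5, 5, 5, 5, 4, 4, 3, 3, 2, 2, 0].
The (sorted) degree sequence is an isomorphism invariant, so since G1 and G2 have different degree sequences they cannot be isomorphic.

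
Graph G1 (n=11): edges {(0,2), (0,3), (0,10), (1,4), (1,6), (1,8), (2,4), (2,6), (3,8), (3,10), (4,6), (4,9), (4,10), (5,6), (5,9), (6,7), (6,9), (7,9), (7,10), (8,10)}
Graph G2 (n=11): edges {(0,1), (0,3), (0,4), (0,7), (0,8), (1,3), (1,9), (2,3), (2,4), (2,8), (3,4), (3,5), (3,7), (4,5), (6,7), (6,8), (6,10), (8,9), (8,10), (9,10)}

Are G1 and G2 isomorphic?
Yes, isomorphic

The graphs are isomorphic.
One valid mapping φ: V(G1) → V(G2): 0→9, 1→7, 2→1, 3→10, 4→0, 5→5, 6→3, 7→2, 8→6, 9→4, 10→8

Verify φ preserves adjacency — for each edge of G1, its image is an edge of G2:
  (0,2) → (φ(0),φ(2)) = (1,9) ∈ E(G2) ✓
  (0,3) → (φ(0),φ(3)) = (9,10) ∈ E(G2) ✓
  (0,10) → (φ(0),φ(10)) = (8,9) ∈ E(G2) ✓
  (1,4) → (φ(1),φ(4)) = (0,7) ∈ E(G2) ✓
  (1,6) → (φ(1),φ(6)) = (3,7) ∈ E(G2) ✓
  (1,8) → (φ(1),φ(8)) = (6,7) ∈ E(G2) ✓
  (2,4) → (φ(2),φ(4)) = (0,1) ∈ E(G2) ✓
  (2,6) → (φ(2),φ(6)) = (1,3) ∈ E(G2) ✓
  (3,8) → (φ(3),φ(8)) = (6,10) ∈ E(G2) ✓
  (3,10) → (φ(3),φ(10)) = (8,10) ∈ E(G2) ✓
  (4,6) → (φ(4),φ(6)) = (0,3) ∈ E(G2) ✓
  (4,9) → (φ(4),φ(9)) = (0,4) ∈ E(G2) ✓
  (4,10) → (φ(4),φ(10)) = (0,8) ∈ E(G2) ✓
  (5,6) → (φ(5),φ(6)) = (3,5) ∈ E(G2) ✓
  (5,9) → (φ(5),φ(9)) = (4,5) ∈ E(G2) ✓
  (6,7) → (φ(6),φ(7)) = (2,3) ∈ E(G2) ✓
  (6,9) → (φ(6),φ(9)) = (3,4) ∈ E(G2) ✓
  (7,9) → (φ(7),φ(9)) = (2,4) ∈ E(G2) ✓
  (7,10) → (φ(7),φ(10)) = (2,8) ∈ E(G2) ✓
  (8,10) → (φ(8),φ(10)) = (6,8) ∈ E(G2) ✓
All 20 edges of G1 map to edges of G2, and |E(G1)| = |E(G2)| = 20, so φ is a bijection on edges as well as vertices. Hence G1 ≅ G2.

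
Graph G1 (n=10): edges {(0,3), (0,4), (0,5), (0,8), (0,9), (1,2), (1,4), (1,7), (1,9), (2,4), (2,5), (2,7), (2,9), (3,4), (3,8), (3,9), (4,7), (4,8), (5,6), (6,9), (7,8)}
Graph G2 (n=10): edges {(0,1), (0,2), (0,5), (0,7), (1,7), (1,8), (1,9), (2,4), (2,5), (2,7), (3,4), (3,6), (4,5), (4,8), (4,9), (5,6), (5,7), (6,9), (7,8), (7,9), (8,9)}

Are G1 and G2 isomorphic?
Yes, isomorphic

The graphs are isomorphic.
One valid mapping φ: V(G1) → V(G2): 0→5, 1→8, 2→9, 3→2, 4→7, 5→6, 6→3, 7→1, 8→0, 9→4

Verify φ preserves adjacency — for each edge of G1, its image is an edge of G2:
  (0,3) → (φ(0),φ(3)) = (2,5) ∈ E(G2) ✓
  (0,4) → (φ(0),φ(4)) = (5,7) ∈ E(G2) ✓
  (0,5) → (φ(0),φ(5)) = (5,6) ∈ E(G2) ✓
  (0,8) → (φ(0),φ(8)) = (0,5) ∈ E(G2) ✓
  (0,9) → (φ(0),φ(9)) = (4,5) ∈ E(G2) ✓
  (1,2) → (φ(1),φ(2)) = (8,9) ∈ E(G2) ✓
  (1,4) → (φ(1),φ(4)) = (7,8) ∈ E(G2) ✓
  (1,7) → (φ(1),φ(7)) = (1,8) ∈ E(G2) ✓
  (1,9) → (φ(1),φ(9)) = (4,8) ∈ E(G2) ✓
  (2,4) → (φ(2),φ(4)) = (7,9) ∈ E(G2) ✓
  (2,5) → (φ(2),φ(5)) = (6,9) ∈ E(G2) ✓
  (2,7) → (φ(2),φ(7)) = (1,9) ∈ E(G2) ✓
  (2,9) → (φ(2),φ(9)) = (4,9) ∈ E(G2) ✓
  (3,4) → (φ(3),φ(4)) = (2,7) ∈ E(G2) ✓
  (3,8) → (φ(3),φ(8)) = (0,2) ∈ E(G2) ✓
  (3,9) → (φ(3),φ(9)) = (2,4) ∈ E(G2) ✓
  (4,7) → (φ(4),φ(7)) = (1,7) ∈ E(G2) ✓
  (4,8) → (φ(4),φ(8)) = (0,7) ∈ E(G2) ✓
  (5,6) → (φ(5),φ(6)) = (3,6) ∈ E(G2) ✓
  (6,9) → (φ(6),φ(9)) = (3,4) ∈ E(G2) ✓
  (7,8) → (φ(7),φ(8)) = (0,1) ∈ E(G2) ✓
All 21 edges of G1 map to edges of G2, and |E(G1)| = |E(G2)| = 21, so φ is a bijection on edges as well as vertices. Hence G1 ≅ G2.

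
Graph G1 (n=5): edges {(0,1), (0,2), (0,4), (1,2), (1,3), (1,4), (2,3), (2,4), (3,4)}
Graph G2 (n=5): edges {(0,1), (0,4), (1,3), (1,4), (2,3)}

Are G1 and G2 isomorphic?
No, not isomorphic

The graphs are NOT isomorphic.

Degrees in G1: deg(0)=3, deg(1)=4, deg(2)=4, deg(3)=3, deg(4)=4.
Sorted degree sequence of G1: [4, 4, 4, 3, 3].
Degrees in G2: deg(0)=2, deg(1)=3, deg(2)=1, deg(3)=2, deg(4)=2.
Sorted degree sequence of G2: [3, 2, 2, 2, 1].
The (sorted) degree sequence is an isomorphism invariant, so since G1 and G2 have different degree sequences they cannot be isomorphic.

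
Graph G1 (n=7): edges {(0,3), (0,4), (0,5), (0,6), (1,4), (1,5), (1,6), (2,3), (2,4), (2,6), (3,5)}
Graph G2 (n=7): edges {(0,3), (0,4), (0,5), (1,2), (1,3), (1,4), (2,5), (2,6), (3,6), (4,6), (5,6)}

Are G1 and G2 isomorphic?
Yes, isomorphic

The graphs are isomorphic.
One valid mapping φ: V(G1) → V(G2): 0→6, 1→1, 2→0, 3→5, 4→4, 5→2, 6→3

Verify φ preserves adjacency — for each edge of G1, its image is an edge of G2:
  (0,3) → (φ(0),φ(3)) = (5,6) ∈ E(G2) ✓
  (0,4) → (φ(0),φ(4)) = (4,6) ∈ E(G2) ✓
  (0,5) → (φ(0),φ(5)) = (2,6) ∈ E(G2) ✓
  (0,6) → (φ(0),φ(6)) = (3,6) ∈ E(G2) ✓
  (1,4) → (φ(1),φ(4)) = (1,4) ∈ E(G2) ✓
  (1,5) → (φ(1),φ(5)) = (1,2) ∈ E(G2) ✓
  (1,6) → (φ(1),φ(6)) = (1,3) ∈ E(G2) ✓
  (2,3) → (φ(2),φ(3)) = (0,5) ∈ E(G2) ✓
  (2,4) → (φ(2),φ(4)) = (0,4) ∈ E(G2) ✓
  (2,6) → (φ(2),φ(6)) = (0,3) ∈ E(G2) ✓
  (3,5) → (φ(3),φ(5)) = (2,5) ∈ E(G2) ✓
All 11 edges of G1 map to edges of G2, and |E(G1)| = |E(G2)| = 11, so φ is a bijection on edges as well as vertices. Hence G1 ≅ G2.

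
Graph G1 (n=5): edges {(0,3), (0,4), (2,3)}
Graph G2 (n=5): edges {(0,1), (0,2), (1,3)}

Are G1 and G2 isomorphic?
Yes, isomorphic

The graphs are isomorphic.
One valid mapping φ: V(G1) → V(G2): 0→1, 1→4, 2→2, 3→0, 4→3

Verify φ preserves adjacency — for each edge of G1, its image is an edge of G2:
  (0,3) → (φ(0),φ(3)) = (0,1) ∈ E(G2) ✓
  (0,4) → (φ(0),φ(4)) = (1,3) ∈ E(G2) ✓
  (2,3) → (φ(2),φ(3)) = (0,2) ∈ E(G2) ✓
All 3 edges of G1 map to edges of G2, and |E(G1)| = |E(G2)| = 3, so φ is a bijection on edges as well as vertices. Hence G1 ≅ G2.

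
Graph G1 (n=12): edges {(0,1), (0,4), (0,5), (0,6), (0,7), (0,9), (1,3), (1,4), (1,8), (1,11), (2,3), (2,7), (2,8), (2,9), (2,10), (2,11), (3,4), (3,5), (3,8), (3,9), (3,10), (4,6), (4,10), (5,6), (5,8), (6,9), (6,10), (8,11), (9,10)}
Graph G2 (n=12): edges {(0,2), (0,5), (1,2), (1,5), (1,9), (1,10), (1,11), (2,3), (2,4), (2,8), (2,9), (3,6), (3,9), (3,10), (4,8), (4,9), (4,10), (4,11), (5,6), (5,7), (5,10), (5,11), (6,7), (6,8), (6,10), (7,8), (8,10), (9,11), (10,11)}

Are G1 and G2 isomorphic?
Yes, isomorphic

The graphs are isomorphic.
One valid mapping φ: V(G1) → V(G2): 0→2, 1→8, 2→5, 3→10, 4→4, 5→3, 6→9, 7→0, 8→6, 9→1, 10→11, 11→7

Verify φ preserves adjacency — for each edge of G1, its image is an edge of G2:
  (0,1) → (φ(0),φ(1)) = (2,8) ∈ E(G2) ✓
  (0,4) → (φ(0),φ(4)) = (2,4) ∈ E(G2) ✓
  (0,5) → (φ(0),φ(5)) = (2,3) ∈ E(G2) ✓
  (0,6) → (φ(0),φ(6)) = (2,9) ∈ E(G2) ✓
  (0,7) → (φ(0),φ(7)) = (0,2) ∈ E(G2) ✓
  (0,9) → (φ(0),φ(9)) = (1,2) ∈ E(G2) ✓
  (1,3) → (φ(1),φ(3)) = (8,10) ∈ E(G2) ✓
  (1,4) → (φ(1),φ(4)) = (4,8) ∈ E(G2) ✓
  (1,8) → (φ(1),φ(8)) = (6,8) ∈ E(G2) ✓
  (1,11) → (φ(1),φ(11)) = (7,8) ∈ E(G2) ✓
  (2,3) → (φ(2),φ(3)) = (5,10) ∈ E(G2) ✓
  (2,7) → (φ(2),φ(7)) = (0,5) ∈ E(G2) ✓
  (2,8) → (φ(2),φ(8)) = (5,6) ∈ E(G2) ✓
  (2,9) → (φ(2),φ(9)) = (1,5) ∈ E(G2) ✓
  (2,10) → (φ(2),φ(10)) = (5,11) ∈ E(G2) ✓
  (2,11) → (φ(2),φ(11)) = (5,7) ∈ E(G2) ✓
  (3,4) → (φ(3),φ(4)) = (4,10) ∈ E(G2) ✓
  (3,5) → (φ(3),φ(5)) = (3,10) ∈ E(G2) ✓
  (3,8) → (φ(3),φ(8)) = (6,10) ∈ E(G2) ✓
  (3,9) → (φ(3),φ(9)) = (1,10) ∈ E(G2) ✓
  (3,10) → (φ(3),φ(10)) = (10,11) ∈ E(G2) ✓
  (4,6) → (φ(4),φ(6)) = (4,9) ∈ E(G2) ✓
  (4,10) → (φ(4),φ(10)) = (4,11) ∈ E(G2) ✓
  (5,6) → (φ(5),φ(6)) = (3,9) ∈ E(G2) ✓
  (5,8) → (φ(5),φ(8)) = (3,6) ∈ E(G2) ✓
  (6,9) → (φ(6),φ(9)) = (1,9) ∈ E(G2) ✓
  (6,10) → (φ(6),φ(10)) = (9,11) ∈ E(G2) ✓
  (8,11) → (φ(8),φ(11)) = (6,7) ∈ E(G2) ✓
  (9,10) → (φ(9),φ(10)) = (1,11) ∈ E(G2) ✓
All 29 edges of G1 map to edges of G2, and |E(G1)| = |E(G2)| = 29, so φ is a bijection on edges as well as vertices. Hence G1 ≅ G2.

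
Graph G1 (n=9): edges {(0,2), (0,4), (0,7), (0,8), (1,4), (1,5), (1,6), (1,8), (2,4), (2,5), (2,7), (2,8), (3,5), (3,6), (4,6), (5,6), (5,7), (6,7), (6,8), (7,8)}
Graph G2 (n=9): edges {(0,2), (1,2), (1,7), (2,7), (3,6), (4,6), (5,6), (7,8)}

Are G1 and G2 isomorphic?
No, not isomorphic

The graphs are NOT isomorphic.

Connected components of G1: 1 component(s) with vertex sets [[0, 1, 2, 3, 4, 5, 6, 7, 8]], sizes [9].
Connected components of G2: 2 component(s) with vertex sets [[3, 4, 5, 6], [0, 1, 2, 7, 8]], sizes [4, 5].
The number of connected components (and the multiset of component sizes) is an isomorphism invariant — an isomorphism maps each component of G1 bijectively onto a component of G2. Since G1 has 1 component(s) and G2 has 2, they cannot be isomorphic.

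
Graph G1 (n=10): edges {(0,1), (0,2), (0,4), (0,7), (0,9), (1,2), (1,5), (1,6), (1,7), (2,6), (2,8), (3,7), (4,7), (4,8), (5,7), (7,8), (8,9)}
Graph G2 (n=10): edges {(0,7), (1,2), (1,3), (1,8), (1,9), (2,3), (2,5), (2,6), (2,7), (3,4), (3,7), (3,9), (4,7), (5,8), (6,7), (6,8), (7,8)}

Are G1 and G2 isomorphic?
Yes, isomorphic

The graphs are isomorphic.
One valid mapping φ: V(G1) → V(G2): 0→2, 1→3, 2→1, 3→0, 4→6, 5→4, 6→9, 7→7, 8→8, 9→5

Verify φ preserves adjacency — for each edge of G1, its image is an edge of G2:
  (0,1) → (φ(0),φ(1)) = (2,3) ∈ E(G2) ✓
  (0,2) → (φ(0),φ(2)) = (1,2) ∈ E(G2) ✓
  (0,4) → (φ(0),φ(4)) = (2,6) ∈ E(G2) ✓
  (0,7) → (φ(0),φ(7)) = (2,7) ∈ E(G2) ✓
  (0,9) → (φ(0),φ(9)) = (2,5) ∈ E(G2) ✓
  (1,2) → (φ(1),φ(2)) = (1,3) ∈ E(G2) ✓
  (1,5) → (φ(1),φ(5)) = (3,4) ∈ E(G2) ✓
  (1,6) → (φ(1),φ(6)) = (3,9) ∈ E(G2) ✓
  (1,7) → (φ(1),φ(7)) = (3,7) ∈ E(G2) ✓
  (2,6) → (φ(2),φ(6)) = (1,9) ∈ E(G2) ✓
  (2,8) → (φ(2),φ(8)) = (1,8) ∈ E(G2) ✓
  (3,7) → (φ(3),φ(7)) = (0,7) ∈ E(G2) ✓
  (4,7) → (φ(4),φ(7)) = (6,7) ∈ E(G2) ✓
  (4,8) → (φ(4),φ(8)) = (6,8) ∈ E(G2) ✓
  (5,7) → (φ(5),φ(7)) = (4,7) ∈ E(G2) ✓
  (7,8) → (φ(7),φ(8)) = (7,8) ∈ E(G2) ✓
  (8,9) → (φ(8),φ(9)) = (5,8) ∈ E(G2) ✓
All 17 edges of G1 map to edges of G2, and |E(G1)| = |E(G2)| = 17, so φ is a bijection on edges as well as vertices. Hence G1 ≅ G2.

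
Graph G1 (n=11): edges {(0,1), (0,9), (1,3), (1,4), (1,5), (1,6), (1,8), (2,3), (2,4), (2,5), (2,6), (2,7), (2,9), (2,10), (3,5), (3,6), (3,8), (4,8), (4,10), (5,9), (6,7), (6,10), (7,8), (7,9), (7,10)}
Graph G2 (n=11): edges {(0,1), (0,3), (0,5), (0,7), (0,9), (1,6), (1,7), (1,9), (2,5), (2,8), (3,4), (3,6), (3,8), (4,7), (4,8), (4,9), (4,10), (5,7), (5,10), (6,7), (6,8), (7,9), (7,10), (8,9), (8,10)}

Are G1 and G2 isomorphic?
Yes, isomorphic

The graphs are isomorphic.
One valid mapping φ: V(G1) → V(G2): 0→2, 1→8, 2→7, 3→4, 4→6, 5→10, 6→9, 7→0, 8→3, 9→5, 10→1

Verify φ preserves adjacency — for each edge of G1, its image is an edge of G2:
  (0,1) → (φ(0),φ(1)) = (2,8) ∈ E(G2) ✓
  (0,9) → (φ(0),φ(9)) = (2,5) ∈ E(G2) ✓
  (1,3) → (φ(1),φ(3)) = (4,8) ∈ E(G2) ✓
  (1,4) → (φ(1),φ(4)) = (6,8) ∈ E(G2) ✓
  (1,5) → (φ(1),φ(5)) = (8,10) ∈ E(G2) ✓
  (1,6) → (φ(1),φ(6)) = (8,9) ∈ E(G2) ✓
  (1,8) → (φ(1),φ(8)) = (3,8) ∈ E(G2) ✓
  (2,3) → (φ(2),φ(3)) = (4,7) ∈ E(G2) ✓
  (2,4) → (φ(2),φ(4)) = (6,7) ∈ E(G2) ✓
  (2,5) → (φ(2),φ(5)) = (7,10) ∈ E(G2) ✓
  (2,6) → (φ(2),φ(6)) = (7,9) ∈ E(G2) ✓
  (2,7) → (φ(2),φ(7)) = (0,7) ∈ E(G2) ✓
  (2,9) → (φ(2),φ(9)) = (5,7) ∈ E(G2) ✓
  (2,10) → (φ(2),φ(10)) = (1,7) ∈ E(G2) ✓
  (3,5) → (φ(3),φ(5)) = (4,10) ∈ E(G2) ✓
  (3,6) → (φ(3),φ(6)) = (4,9) ∈ E(G2) ✓
  (3,8) → (φ(3),φ(8)) = (3,4) ∈ E(G2) ✓
  (4,8) → (φ(4),φ(8)) = (3,6) ∈ E(G2) ✓
  (4,10) → (φ(4),φ(10)) = (1,6) ∈ E(G2) ✓
  (5,9) → (φ(5),φ(9)) = (5,10) ∈ E(G2) ✓
  (6,7) → (φ(6),φ(7)) = (0,9) ∈ E(G2) ✓
  (6,10) → (φ(6),φ(10)) = (1,9) ∈ E(G2) ✓
  (7,8) → (φ(7),φ(8)) = (0,3) ∈ E(G2) ✓
  (7,9) → (φ(7),φ(9)) = (0,5) ∈ E(G2) ✓
  (7,10) → (φ(7),φ(10)) = (0,1) ∈ E(G2) ✓
All 25 edges of G1 map to edges of G2, and |E(G1)| = |E(G2)| = 25, so φ is a bijection on edges as well as vertices. Hence G1 ≅ G2.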